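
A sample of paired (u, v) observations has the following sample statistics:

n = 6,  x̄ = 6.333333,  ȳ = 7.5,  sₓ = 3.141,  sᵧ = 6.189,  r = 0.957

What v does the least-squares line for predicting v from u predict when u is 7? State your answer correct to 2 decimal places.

8.76

b = r · sᵧ/sₓ = 0.957 · 6.189/3.141 = 1.885665
a = ȳ − b·x̄ = 7.5 − 1.885665·6.333333 = -4.442543
ŷ(7) = a + b·7 = -4.442543 + 1.885665·7 = 8.757110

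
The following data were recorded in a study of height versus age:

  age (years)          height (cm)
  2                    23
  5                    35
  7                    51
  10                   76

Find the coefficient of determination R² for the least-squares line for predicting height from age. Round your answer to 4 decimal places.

n = 4, Σx = 24, Σy = 185, Σxy = 1338, Σx² = 178, Σy² = 10131
Sxx = Σx² − (Σx)²/n = 178 − 144 = 34
Sxy = Σxy − (Σx)(Σy)/n = 1338 − 1110 = 228
Syy = Σy² − (Σy)²/n = 10131 − 8556.25 = 1574.75
R² = Sxy²/(Sxx·Syy) = (228)²/(34·1574.75) = 0.970910

0.9709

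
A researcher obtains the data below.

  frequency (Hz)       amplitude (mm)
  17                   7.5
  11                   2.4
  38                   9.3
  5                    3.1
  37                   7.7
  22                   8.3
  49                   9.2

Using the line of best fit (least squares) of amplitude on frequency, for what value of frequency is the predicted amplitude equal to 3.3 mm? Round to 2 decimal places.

n = 7, Σx = 179, Σy = 47.5, Σxy = 1441.1, Σx² = 6133
Sxx = Σx² − (Σx)²/n = 6133 − 4577.285714 = 1555.714286
Sxy = Σxy − (Σx)(Σy)/n = 1441.1 − 1214.642857 = 226.457143
b = Sxy/Sxx = 226.457143/1555.714286 = 0.145565
a = ȳ − b·x̄ = 6.785714 − 0.145565·25.571429 = 3.063416
Set a + b·x = 3.3: x = (3.3 − 3.063416) / 0.145565 = 1.625284

1.63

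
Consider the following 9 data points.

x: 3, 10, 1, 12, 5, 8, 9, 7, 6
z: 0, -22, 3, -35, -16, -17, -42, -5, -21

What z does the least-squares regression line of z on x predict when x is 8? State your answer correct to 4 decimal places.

-21.5895

n = 9, Σx = 61, Σy = -155, Σxy = -1392, Σx² = 509
Sxx = Σx² − (Σx)²/n = 509 − 413.444444 = 95.555556
Sxy = Σxy − (Σx)(Σy)/n = -1392 − (-1050.555556) = -341.444444
b = Sxy/Sxx = -341.444444/95.555556 = -3.573256
a = ȳ − b·x̄ = -17.222222 − (-3.573256)·6.777778 = 6.996512
ŷ(8) = a + b·8 = 6.996512 + (-3.573256)·8 = -21.589535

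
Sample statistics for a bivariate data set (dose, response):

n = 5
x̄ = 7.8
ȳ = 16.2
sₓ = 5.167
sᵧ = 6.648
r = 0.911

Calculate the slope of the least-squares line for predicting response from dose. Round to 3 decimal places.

b = r · sᵧ/sₓ = 0.911 · 6.648/5.167 = 1.172117

1.172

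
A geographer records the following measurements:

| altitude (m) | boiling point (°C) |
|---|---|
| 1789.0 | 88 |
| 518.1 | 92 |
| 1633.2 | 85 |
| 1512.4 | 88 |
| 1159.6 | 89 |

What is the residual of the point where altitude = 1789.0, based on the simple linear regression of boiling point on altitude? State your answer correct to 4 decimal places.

1.5652

n = 5, Σx = 6612.3, Σy = 442, Σxy = 580214.8, Σx² = 9768316.77
Sxx = Σx² − (Σx)²/n = 9768316.77 − 8744502.258 = 1023814.512
Sxy = Σxy − (Σx)(Σy)/n = 580214.8 − 584527.32 = -4312.52
b = Sxy/Sxx = -4312.52/1023814.512 = -0.004212
a = ȳ − b·x̄ = 88.4 − (-0.004212)·1322.46 = 93.970477
ŷ(1789.0) = 93.970477 + (-0.004212)·1789 = 86.434836
residual = y − ŷ = 88 − 86.434836 = 1.565164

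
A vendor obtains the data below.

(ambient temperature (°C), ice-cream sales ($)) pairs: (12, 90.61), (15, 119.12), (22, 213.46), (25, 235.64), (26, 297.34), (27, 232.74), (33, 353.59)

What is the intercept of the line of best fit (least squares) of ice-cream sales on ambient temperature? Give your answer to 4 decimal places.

-61.8488

n = 7, Σx = 160, Σy = 1542.5, Σxy = 39144.53, Σx² = 3972
Sxx = Σx² − (Σx)²/n = 3972 − 3657.142857 = 314.857143
Sxy = Σxy − (Σx)(Σy)/n = 39144.53 − 35257.142857 = 3887.387143
b = Sxy/Sxx = 3887.387143/314.857143 = 12.346511
a = ȳ − b·x̄ = 220.357143 − 12.346511·22.857143 = -61.848820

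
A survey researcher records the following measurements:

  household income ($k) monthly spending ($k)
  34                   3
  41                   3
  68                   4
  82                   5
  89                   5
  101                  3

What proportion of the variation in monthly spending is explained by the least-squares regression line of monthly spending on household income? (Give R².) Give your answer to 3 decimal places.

n = 6, Σx = 415, Σy = 23, Σxy = 1655, Σx² = 32307, Σy² = 93
Sxx = Σx² − (Σx)²/n = 32307 − 28704.166667 = 3602.833333
Sxy = Σxy − (Σx)(Σy)/n = 1655 − 1590.833333 = 64.166667
Syy = Σy² − (Σy)²/n = 93 − 88.166667 = 4.833333
R² = Sxy²/(Sxx·Syy) = (64.166667)²/(3602.833333·4.833333) = 0.236444

0.236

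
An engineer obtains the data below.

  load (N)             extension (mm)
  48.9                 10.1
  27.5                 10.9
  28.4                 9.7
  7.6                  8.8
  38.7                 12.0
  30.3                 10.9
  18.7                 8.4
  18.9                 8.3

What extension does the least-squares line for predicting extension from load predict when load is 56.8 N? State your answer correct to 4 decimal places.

11.9344

n = 8, Σx = 219, Σy = 79.1, Σxy = 2244.62, Σx² = 7134.46
Sxx = Σx² − (Σx)²/n = 7134.46 − 5995.125 = 1139.335
Sxy = Σxy − (Σx)(Σy)/n = 2244.62 − 2165.3625 = 79.2575
b = Sxy/Sxx = 79.2575/1139.335 = 0.069565
a = ȳ − b·x̄ = 9.8875 − 0.069565·27.375 = 7.983166
ŷ(56.8) = a + b·56.8 = 7.983166 + 0.069565·56.8 = 11.934441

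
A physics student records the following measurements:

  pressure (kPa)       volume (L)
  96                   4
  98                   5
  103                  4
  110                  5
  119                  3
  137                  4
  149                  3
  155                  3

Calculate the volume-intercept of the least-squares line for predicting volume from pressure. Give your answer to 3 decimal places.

6.870

n = 8, Σx = 967, Σy = 31, Σxy = 3653, Σx² = 120685
Sxx = Σx² − (Σx)²/n = 120685 − 116886.125 = 3798.875
Sxy = Σxy − (Σx)(Σy)/n = 3653 − 3747.125 = -94.125
b = Sxy/Sxx = -94.125/3798.875 = -0.024777
a = ȳ − b·x̄ = 3.875 − (-0.024777)·120.875 = 6.869929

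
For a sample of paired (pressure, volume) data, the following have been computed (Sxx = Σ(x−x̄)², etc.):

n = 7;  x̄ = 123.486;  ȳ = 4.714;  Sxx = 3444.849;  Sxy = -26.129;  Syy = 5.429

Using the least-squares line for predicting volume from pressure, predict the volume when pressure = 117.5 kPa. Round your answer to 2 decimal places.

4.76

b = Sxy/Sxx = -26.129/3444.849 = -0.007585
a = ȳ − b·x̄ = 4.714 − (-0.007585)·123.486 = 5.650635
ŷ(117.5) = a + b·117.5 = 5.650635 + (-0.007585)·117.5 = 4.759403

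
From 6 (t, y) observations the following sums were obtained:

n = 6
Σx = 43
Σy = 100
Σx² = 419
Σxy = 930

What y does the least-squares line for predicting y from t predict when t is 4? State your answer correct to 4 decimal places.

10.5714

Sxx = Σx² − (Σx)²/n = 419 − 308.166667 = 110.833333
Sxy = Σxy − (Σx)(Σy)/n = 930 − 716.666667 = 213.333333
b = Sxy/Sxx = 213.333333/110.833333 = 1.924812
a = ȳ − b·x̄ = 16.666667 − 1.924812·7.166667 = 2.872180
ŷ(4) = a + b·4 = 2.872180 + 1.924812·4 = 10.571429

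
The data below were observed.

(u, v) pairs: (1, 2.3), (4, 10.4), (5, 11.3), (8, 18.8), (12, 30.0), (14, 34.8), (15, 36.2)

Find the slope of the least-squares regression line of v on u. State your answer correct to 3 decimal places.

2.469

n = 7, Σx = 59, Σy = 143.8, Σxy = 1641, Σx² = 671
Sxx = Σx² − (Σx)²/n = 671 − 497.285714 = 173.714286
Sxy = Σxy − (Σx)(Σy)/n = 1641 − 1212.028571 = 428.971429
b = Sxy/Sxx = 428.971429/173.714286 = 2.469408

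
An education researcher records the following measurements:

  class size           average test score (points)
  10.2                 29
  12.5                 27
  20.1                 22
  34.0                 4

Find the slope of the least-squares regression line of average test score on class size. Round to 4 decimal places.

n = 4, Σx = 76.8, Σy = 82, Σxy = 1211.5, Σx² = 1820.3
Sxx = Σx² − (Σx)²/n = 1820.3 − 1474.56 = 345.74
Sxy = Σxy − (Σx)(Σy)/n = 1211.5 − 1574.4 = -362.9
b = Sxy/Sxx = -362.9/345.74 = -1.049633

-1.0496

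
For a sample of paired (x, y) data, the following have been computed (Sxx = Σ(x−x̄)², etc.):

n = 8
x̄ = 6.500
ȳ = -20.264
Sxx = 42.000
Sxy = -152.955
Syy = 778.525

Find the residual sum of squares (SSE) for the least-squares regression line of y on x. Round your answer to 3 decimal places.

b = Sxy/Sxx = -152.955/42 = -3.641786
SSE = Syy − b·Sxy = 778.525 − (-3.641786)·(-152.955) = 221.495666

221.496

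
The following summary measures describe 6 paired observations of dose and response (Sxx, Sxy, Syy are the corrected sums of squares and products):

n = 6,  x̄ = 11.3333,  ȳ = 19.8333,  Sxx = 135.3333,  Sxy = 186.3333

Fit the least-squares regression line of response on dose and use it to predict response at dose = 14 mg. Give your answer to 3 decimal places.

23.505

b = Sxy/Sxx = 186.3333/135.3333 = 1.376847
a = ȳ − b·x̄ = 19.8333 − 1.376847·11.3333 = 4.229076
ŷ(14) = a + b·14 = 4.229076 + 1.376847·14 = 23.504939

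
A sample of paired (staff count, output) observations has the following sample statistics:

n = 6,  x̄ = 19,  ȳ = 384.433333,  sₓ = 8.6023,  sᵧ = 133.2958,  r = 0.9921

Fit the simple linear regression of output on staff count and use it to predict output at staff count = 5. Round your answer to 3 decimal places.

b = r · sᵧ/sₓ = 0.9921 · 133.2958/8.6023 = 15.372954
a = ȳ − b·x̄ = 384.433333 − 15.372954·19 = 92.347205
ŷ(5) = a + b·5 = 92.347205 + 15.372954·5 = 169.211975

169.212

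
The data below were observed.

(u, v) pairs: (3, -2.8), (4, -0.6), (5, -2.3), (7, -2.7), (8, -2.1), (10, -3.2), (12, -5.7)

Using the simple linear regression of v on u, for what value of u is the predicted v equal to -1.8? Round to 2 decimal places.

n = 7, Σx = 49, Σy = -19.4, Σxy = -158.4, Σx² = 407
Sxx = Σx² − (Σx)²/n = 407 − 343 = 64
Sxy = Σxy − (Σx)(Σy)/n = -158.4 − (-135.8) = -22.6
b = Sxy/Sxx = -22.6/64 = -0.353125
a = ȳ − b·x̄ = -2.771429 − (-0.353125)·7 = -0.299554
Set a + b·x = -1.8: x = (-1.8 − (-0.299554)) / (-0.353125) = 4.249052

4.25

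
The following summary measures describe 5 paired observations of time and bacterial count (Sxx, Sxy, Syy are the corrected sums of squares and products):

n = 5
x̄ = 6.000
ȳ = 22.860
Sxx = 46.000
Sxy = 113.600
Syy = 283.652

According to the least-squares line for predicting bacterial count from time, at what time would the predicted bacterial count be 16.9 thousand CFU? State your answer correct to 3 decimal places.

b = Sxy/Sxx = 113.6/46 = 2.469565
a = ȳ − b·x̄ = 22.86 − 2.469565·6 = 8.042609
Set a + b·x = 16.9: x = (16.9 − 8.042609) / 2.469565 = 3.586620

3.587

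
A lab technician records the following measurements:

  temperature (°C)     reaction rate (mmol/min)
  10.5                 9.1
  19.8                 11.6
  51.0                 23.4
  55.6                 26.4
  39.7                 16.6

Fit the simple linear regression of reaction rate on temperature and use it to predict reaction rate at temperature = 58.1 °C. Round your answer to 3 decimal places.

25.876

n = 5, Σx = 176.6, Σy = 87.1, Σxy = 3645.49, Σx² = 7770.74
Sxx = Σx² − (Σx)²/n = 7770.74 − 6237.512 = 1533.228
Sxy = Σxy − (Σx)(Σy)/n = 3645.49 − 3076.372 = 569.118
b = Sxy/Sxx = 569.118/1533.228 = 0.371189
a = ȳ − b·x̄ = 17.42 − 0.371189·35.32 = 4.309590
ŷ(58.1) = a + b·58.1 = 4.309590 + 0.371189·58.1 = 25.875695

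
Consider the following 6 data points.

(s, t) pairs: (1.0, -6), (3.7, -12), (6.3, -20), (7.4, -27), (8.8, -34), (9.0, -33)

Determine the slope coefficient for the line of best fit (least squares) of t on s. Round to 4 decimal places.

-3.5792

n = 6, Σx = 36.2, Σy = -132, Σxy = -972.4, Σx² = 267.58
Sxx = Σx² − (Σx)²/n = 267.58 − 218.406667 = 49.173333
Sxy = Σxy − (Σx)(Σy)/n = -972.4 − (-796.4) = -176
b = Sxy/Sxx = -176/49.173333 = -3.579176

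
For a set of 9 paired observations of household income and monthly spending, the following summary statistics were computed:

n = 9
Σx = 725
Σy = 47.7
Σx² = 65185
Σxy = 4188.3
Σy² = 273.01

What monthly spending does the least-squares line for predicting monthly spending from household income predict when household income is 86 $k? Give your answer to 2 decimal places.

5.58

Sxx = Σx² − (Σx)²/n = 65185 − 58402.777778 = 6782.222222
Sxy = Σxy − (Σx)(Σy)/n = 4188.3 − 3842.5 = 345.8
b = Sxy/Sxx = 345.8/6782.222222 = 0.050986
a = ȳ − b·x̄ = 5.3 − 0.050986·80.555556 = 1.192775
ŷ(86) = a + b·86 = 1.192775 + 0.050986·86 = 5.577592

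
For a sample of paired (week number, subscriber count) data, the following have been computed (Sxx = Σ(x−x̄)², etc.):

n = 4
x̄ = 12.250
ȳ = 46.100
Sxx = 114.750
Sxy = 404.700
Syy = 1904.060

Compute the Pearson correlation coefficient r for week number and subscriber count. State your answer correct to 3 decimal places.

0.866

r = Sxy/√(Sxx·Syy) = 404.7/√(218490.885) = 404.7/467.430086 = 0.865798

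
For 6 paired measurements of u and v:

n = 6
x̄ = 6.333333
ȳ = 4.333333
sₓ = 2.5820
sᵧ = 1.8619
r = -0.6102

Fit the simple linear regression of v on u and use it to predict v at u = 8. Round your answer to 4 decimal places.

b = r · sᵧ/sₓ = -0.6102 · 1.8619/2.582 = -0.440020
a = ȳ − b·x̄ = 4.333333 − (-0.440020)·6.333333 = 7.120126
ŷ(8) = a + b·8 = 7.120126 + (-0.440020)·8 = 3.599966

3.6000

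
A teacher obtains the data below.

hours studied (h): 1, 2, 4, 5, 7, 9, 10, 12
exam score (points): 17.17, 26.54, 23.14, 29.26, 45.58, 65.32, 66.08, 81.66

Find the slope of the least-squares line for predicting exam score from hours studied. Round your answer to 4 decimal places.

5.9496

n = 8, Σx = 50, Σy = 354.75, Σxy = 2856.77, Σx² = 420
Sxx = Σx² − (Σx)²/n = 420 − 312.5 = 107.5
Sxy = Σxy − (Σx)(Σy)/n = 2856.77 − 2217.1875 = 639.5825
b = Sxy/Sxx = 639.5825/107.5 = 5.949605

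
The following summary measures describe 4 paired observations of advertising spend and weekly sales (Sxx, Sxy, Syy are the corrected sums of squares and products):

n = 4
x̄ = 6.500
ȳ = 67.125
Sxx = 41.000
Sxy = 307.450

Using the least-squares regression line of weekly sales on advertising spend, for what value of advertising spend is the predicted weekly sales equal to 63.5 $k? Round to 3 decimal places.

b = Sxy/Sxx = 307.45/41 = 7.498780
a = ȳ − b·x̄ = 67.125 − 7.498780·6.5 = 18.382927
Set a + b·x = 63.5: x = (63.5 − 18.382927) / 7.498780 = 6.016588

6.017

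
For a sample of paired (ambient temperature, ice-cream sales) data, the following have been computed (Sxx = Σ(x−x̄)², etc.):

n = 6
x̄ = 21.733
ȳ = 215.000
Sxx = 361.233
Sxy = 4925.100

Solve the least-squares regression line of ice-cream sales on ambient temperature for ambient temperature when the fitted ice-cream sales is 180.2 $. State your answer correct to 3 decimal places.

19.181

b = Sxy/Sxx = 4925.1/361.233 = 13.634136
a = ȳ − b·x̄ = 215 − 13.634136·21.733 = -81.310687
Set a + b·x = 180.2: x = (180.2 − (-81.310687)) / 13.634136 = 19.180583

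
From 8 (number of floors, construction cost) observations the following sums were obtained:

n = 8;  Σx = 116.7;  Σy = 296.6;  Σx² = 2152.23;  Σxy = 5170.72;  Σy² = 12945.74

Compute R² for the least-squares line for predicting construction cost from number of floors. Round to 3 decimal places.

Sxx = Σx² − (Σx)²/n = 2152.23 − 1702.36125 = 449.86875
Sxy = Σxy − (Σx)(Σy)/n = 5170.72 − 4326.6525 = 844.0675
Syy = Σy² − (Σy)²/n = 12945.74 − 10996.445 = 1949.295
R² = Sxy²/(Sxx·Syy) = (844.0675)²/(449.86875·1949.295) = 0.812439

0.812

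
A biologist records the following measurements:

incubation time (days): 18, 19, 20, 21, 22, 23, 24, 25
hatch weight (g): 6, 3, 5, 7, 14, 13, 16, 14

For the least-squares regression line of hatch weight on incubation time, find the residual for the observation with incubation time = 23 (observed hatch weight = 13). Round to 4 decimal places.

0.5357

n = 8, Σx = 172, Σy = 78, Σxy = 1753, Σx² = 3740
Sxx = Σx² − (Σx)²/n = 3740 − 3698 = 42
Sxy = Σxy − (Σx)(Σy)/n = 1753 − 1677 = 76
b = Sxy/Sxx = 76/42 = 1.809524
a = ȳ − b·x̄ = 9.75 − 1.809524·21.5 = -29.154762
ŷ(23) = -29.154762 + 1.809524·23 = 12.464286
residual = y − ŷ = 13 − 12.464286 = 0.535714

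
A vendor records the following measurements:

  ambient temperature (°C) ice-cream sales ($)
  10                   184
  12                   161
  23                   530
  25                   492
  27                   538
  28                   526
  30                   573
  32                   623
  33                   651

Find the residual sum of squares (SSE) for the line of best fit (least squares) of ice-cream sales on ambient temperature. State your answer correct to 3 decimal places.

n = 9, Σx = 220, Σy = 4278, Σxy = 116125, Σx² = 5924, Σy² = 2289120
Sxx = Σx² − (Σx)²/n = 5924 − 5377.777778 = 546.222222
Sxy = Σxy − (Σx)(Σy)/n = 116125 − 104573.333333 = 11551.666667
Syy = Σy² − (Σy)²/n = 2289120 − 2033476 = 255644
b = Sxy/Sxx = 11551.666667/546.222222 = 21.148291
SSE = Syy − b·Sxy = 255644 − 21.148291·11551.666667 = 11345.988405

11345.988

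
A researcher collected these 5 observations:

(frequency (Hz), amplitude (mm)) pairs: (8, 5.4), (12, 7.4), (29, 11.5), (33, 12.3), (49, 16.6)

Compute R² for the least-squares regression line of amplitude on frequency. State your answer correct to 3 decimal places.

n = 5, Σx = 131, Σy = 53.2, Σxy = 1684.8, Σx² = 4539, Σy² = 643.02
Sxx = Σx² − (Σx)²/n = 4539 − 3432.2 = 1106.8
Sxy = Σxy − (Σx)(Σy)/n = 1684.8 − 1393.84 = 290.96
Syy = Σy² − (Σy)²/n = 643.02 − 566.048 = 76.972
R² = Sxy²/(Sxx·Syy) = (290.96)²/(1106.8·76.972) = 0.993721

0.994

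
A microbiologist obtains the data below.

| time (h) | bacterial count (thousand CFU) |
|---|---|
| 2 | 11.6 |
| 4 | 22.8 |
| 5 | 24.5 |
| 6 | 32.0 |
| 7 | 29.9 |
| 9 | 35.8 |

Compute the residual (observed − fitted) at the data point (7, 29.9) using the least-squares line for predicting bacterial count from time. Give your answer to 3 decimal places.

-1.239

n = 6, Σx = 33, Σy = 156.6, Σxy = 960.4, Σx² = 211
Sxx = Σx² − (Σx)²/n = 211 − 181.5 = 29.5
Sxy = Σxy − (Σx)(Σy)/n = 960.4 − 861.3 = 99.1
b = Sxy/Sxx = 99.1/29.5 = 3.359322
a = ȳ − b·x̄ = 26.1 − 3.359322·5.5 = 7.623729
ŷ(7) = 7.623729 + 3.359322·7 = 31.138983
residual = y − ŷ = 29.9 − 31.138983 = -1.238983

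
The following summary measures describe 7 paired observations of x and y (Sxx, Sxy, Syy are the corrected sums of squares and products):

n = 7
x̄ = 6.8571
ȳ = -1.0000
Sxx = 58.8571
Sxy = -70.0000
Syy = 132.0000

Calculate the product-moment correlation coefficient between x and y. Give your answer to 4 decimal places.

-0.7942

r = Sxy/√(Sxx·Syy) = -70/√(7769.1372) = -70/88.142709 = -0.794167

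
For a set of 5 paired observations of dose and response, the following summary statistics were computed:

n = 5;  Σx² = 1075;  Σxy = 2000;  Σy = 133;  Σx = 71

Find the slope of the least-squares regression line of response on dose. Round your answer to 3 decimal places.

Sxx = Σx² − (Σx)²/n = 1075 − 1008.2 = 66.8
Sxy = Σxy − (Σx)(Σy)/n = 2000 − 1888.6 = 111.4
b = Sxy/Sxx = 111.4/66.8 = 1.667665

1.668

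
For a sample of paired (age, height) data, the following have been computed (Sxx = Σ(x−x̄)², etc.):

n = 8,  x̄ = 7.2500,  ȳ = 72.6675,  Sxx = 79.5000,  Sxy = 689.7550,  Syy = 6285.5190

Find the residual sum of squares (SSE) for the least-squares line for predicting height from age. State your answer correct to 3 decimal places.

b = Sxy/Sxx = 689.755/79.5 = 8.676164
SSE = Syy − b·Sxy = 6285.519 − 8.676164·689.755 = 301.091830

301.092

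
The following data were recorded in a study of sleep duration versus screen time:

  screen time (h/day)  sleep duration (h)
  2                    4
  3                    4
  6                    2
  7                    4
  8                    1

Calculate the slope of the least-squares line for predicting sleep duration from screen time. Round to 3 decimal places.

-0.373

n = 5, Σx = 26, Σy = 15, Σxy = 68, Σx² = 162
Sxx = Σx² − (Σx)²/n = 162 − 135.2 = 26.8
Sxy = Σxy − (Σx)(Σy)/n = 68 − 78 = -10
b = Sxy/Sxx = -10/26.8 = -0.373134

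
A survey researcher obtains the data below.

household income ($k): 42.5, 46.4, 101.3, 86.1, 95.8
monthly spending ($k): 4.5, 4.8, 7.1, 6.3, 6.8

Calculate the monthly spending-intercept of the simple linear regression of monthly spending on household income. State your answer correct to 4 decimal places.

2.7592

n = 5, Σx = 372.1, Σy = 29.5, Σxy = 2327.07, Σx² = 30811.75
Sxx = Σx² − (Σx)²/n = 30811.75 − 27691.682 = 3120.068
Sxy = Σxy − (Σx)(Σy)/n = 2327.07 − 2195.39 = 131.68
b = Sxy/Sxx = 131.68/3120.068 = 0.042204
a = ȳ − b·x̄ = 5.9 − 0.042204·74.42 = 2.759163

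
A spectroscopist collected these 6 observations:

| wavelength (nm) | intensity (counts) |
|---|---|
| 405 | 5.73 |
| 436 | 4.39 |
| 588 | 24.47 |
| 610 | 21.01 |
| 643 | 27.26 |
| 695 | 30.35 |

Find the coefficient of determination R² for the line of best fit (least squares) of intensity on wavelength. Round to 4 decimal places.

0.9569

n = 6, Σx = 3377, Σy = 113.21, Σxy = 70060.58, Σx² = 1968439, Σy² = 2756.5361
Sxx = Σx² − (Σx)²/n = 1968439 − 1900688.166667 = 67750.833333
Sxy = Σxy − (Σx)(Σy)/n = 70060.58 − 63718.361667 = 6342.218333
Syy = Σy² − (Σy)²/n = 2756.5361 − 2136.084017 = 620.452083
R² = Sxy²/(Sxx·Syy) = (6342.218333)²/(67750.833333·620.452083) = 0.956884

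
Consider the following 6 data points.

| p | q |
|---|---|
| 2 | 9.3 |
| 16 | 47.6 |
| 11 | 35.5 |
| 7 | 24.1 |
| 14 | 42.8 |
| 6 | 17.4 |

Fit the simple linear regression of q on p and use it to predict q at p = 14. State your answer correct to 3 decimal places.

n = 6, Σx = 56, Σy = 176.7, Σxy = 2043, Σx² = 662
Sxx = Σx² − (Σx)²/n = 662 − 522.666667 = 139.333333
Sxy = Σxy − (Σx)(Σy)/n = 2043 − 1649.2 = 393.8
b = Sxy/Sxx = 393.8/139.333333 = 2.826316
a = ȳ − b·x̄ = 29.45 − 2.826316·9.333333 = 3.071053
ŷ(14) = a + b·14 = 3.071053 + 2.826316·14 = 42.639474

42.639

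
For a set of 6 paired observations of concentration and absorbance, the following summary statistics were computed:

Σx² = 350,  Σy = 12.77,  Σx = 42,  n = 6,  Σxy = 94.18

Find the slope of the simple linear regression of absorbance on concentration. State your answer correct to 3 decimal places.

Sxx = Σx² − (Σx)²/n = 350 − 294 = 56
Sxy = Σxy − (Σx)(Σy)/n = 94.18 − 89.39 = 4.79
b = Sxy/Sxx = 4.79/56 = 0.085536

0.086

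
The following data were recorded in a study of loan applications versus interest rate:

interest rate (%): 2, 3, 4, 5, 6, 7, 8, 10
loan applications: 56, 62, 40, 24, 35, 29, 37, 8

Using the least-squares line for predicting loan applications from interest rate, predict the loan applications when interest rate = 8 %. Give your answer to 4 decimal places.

n = 8, Σx = 45, Σy = 291, Σxy = 1367, Σx² = 303
Sxx = Σx² − (Σx)²/n = 303 − 253.125 = 49.875
Sxy = Σxy − (Σx)(Σy)/n = 1367 − 1636.875 = -269.875
b = Sxy/Sxx = -269.875/49.875 = -5.411028
a = ȳ − b·x̄ = 36.375 − (-5.411028)·5.625 = 66.812030
ŷ(8) = a + b·8 = 66.812030 + (-5.411028)·8 = 23.523810

23.5238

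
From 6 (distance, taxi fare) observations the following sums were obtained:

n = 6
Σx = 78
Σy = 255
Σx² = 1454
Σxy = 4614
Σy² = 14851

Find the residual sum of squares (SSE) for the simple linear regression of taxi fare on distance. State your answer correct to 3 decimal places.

Sxx = Σx² − (Σx)²/n = 1454 − 1014 = 440
Sxy = Σxy − (Σx)(Σy)/n = 4614 − 3315 = 1299
Syy = Σy² − (Σy)²/n = 14851 − 10837.5 = 4013.5
b = Sxy/Sxx = 1299/440 = 2.952273
SSE = Syy − b·Sxy = 4013.5 − 2.952273·1299 = 178.497727

178.498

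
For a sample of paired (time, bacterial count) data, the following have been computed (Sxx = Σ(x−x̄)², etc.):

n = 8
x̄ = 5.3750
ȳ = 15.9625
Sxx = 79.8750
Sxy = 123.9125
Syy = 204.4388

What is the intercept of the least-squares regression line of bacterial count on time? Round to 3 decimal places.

b = Sxy/Sxx = 123.9125/79.875 = 1.551330
a = ȳ − b·x̄ = 15.9625 − 1.551330·5.375 = 7.624100

7.624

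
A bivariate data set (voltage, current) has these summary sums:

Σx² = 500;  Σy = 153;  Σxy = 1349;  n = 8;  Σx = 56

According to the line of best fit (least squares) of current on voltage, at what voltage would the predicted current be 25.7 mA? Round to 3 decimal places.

Sxx = Σx² − (Σx)²/n = 500 − 392 = 108
Sxy = Σxy − (Σx)(Σy)/n = 1349 − 1071 = 278
b = Sxy/Sxx = 278/108 = 2.574074
a = ȳ − b·x̄ = 19.125 − 2.574074·7 = 1.106481
Set a + b·x = 25.7: x = (25.7 − 1.106481) / 2.574074 = 9.554317

9.554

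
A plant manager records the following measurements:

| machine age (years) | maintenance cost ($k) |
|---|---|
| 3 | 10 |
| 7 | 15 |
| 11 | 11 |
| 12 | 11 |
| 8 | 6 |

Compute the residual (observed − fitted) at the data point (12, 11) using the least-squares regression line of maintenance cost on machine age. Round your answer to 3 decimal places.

0.295

n = 5, Σx = 41, Σy = 53, Σxy = 436, Σx² = 387
Sxx = Σx² − (Σx)²/n = 387 − 336.2 = 50.8
Sxy = Σxy − (Σx)(Σy)/n = 436 − 434.6 = 1.4
b = Sxy/Sxx = 1.4/50.8 = 0.027559
a = ȳ − b·x̄ = 10.6 − 0.027559·8.2 = 10.374016
ŷ(12) = 10.374016 + 0.027559·12 = 10.704724
residual = y − ŷ = 11 − 10.704724 = 0.295276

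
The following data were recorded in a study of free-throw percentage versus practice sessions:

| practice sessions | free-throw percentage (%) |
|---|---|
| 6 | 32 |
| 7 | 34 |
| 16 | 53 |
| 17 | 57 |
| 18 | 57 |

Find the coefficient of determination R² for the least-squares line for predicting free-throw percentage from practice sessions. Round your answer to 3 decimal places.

0.996

n = 5, Σx = 64, Σy = 233, Σxy = 3273, Σx² = 954, Σy² = 11487
Sxx = Σx² − (Σx)²/n = 954 − 819.2 = 134.8
Sxy = Σxy − (Σx)(Σy)/n = 3273 − 2982.4 = 290.6
Syy = Σy² − (Σy)²/n = 11487 − 10857.8 = 629.2
R² = Sxy²/(Sxx·Syy) = (290.6)²/(134.8·629.2) = 0.995664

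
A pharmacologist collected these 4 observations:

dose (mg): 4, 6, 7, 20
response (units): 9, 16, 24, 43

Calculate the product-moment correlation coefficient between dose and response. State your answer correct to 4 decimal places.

0.9649

n = 4, Σx = 37, Σy = 92, Σxy = 1160, Σx² = 501, Σy² = 2762
Sxx = Σx² − (Σx)²/n = 501 − 342.25 = 158.75
Sxy = Σxy − (Σx)(Σy)/n = 1160 − 851 = 309
Syy = Σy² − (Σy)²/n = 2762 − 2116 = 646
r = Sxy/√(Sxx·Syy) = 309/√(102552.5) = 309/320.238193 = 0.964907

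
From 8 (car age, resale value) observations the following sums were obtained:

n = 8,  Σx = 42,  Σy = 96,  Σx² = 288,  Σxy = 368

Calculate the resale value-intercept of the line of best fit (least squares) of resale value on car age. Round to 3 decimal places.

22.578

Sxx = Σx² − (Σx)²/n = 288 − 220.5 = 67.5
Sxy = Σxy − (Σx)(Σy)/n = 368 − 504 = -136
b = Sxy/Sxx = -136/67.5 = -2.014815
a = ȳ − b·x̄ = 12 − (-2.014815)·5.25 = 22.577778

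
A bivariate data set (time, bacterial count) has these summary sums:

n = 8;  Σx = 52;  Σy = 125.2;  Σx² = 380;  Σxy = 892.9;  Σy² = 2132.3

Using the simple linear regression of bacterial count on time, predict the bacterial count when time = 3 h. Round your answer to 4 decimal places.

9.0583

Sxx = Σx² − (Σx)²/n = 380 − 338 = 42
Sxy = Σxy − (Σx)(Σy)/n = 892.9 − 813.8 = 79.1
b = Sxy/Sxx = 79.1/42 = 1.883333
a = ȳ − b·x̄ = 15.65 − 1.883333·6.5 = 3.408333
ŷ(3) = a + b·3 = 3.408333 + 1.883333·3 = 9.058333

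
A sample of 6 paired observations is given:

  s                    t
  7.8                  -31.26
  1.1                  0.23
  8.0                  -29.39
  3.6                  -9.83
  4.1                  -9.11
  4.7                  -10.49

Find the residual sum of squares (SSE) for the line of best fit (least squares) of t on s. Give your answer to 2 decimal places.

31.93

n = 6, Σx = 29.3, Σy = -89.85, Σxy = -600.737, Σx² = 177.91, Σy² = 2130.6737
Sxx = Σx² − (Σx)²/n = 177.91 − 143.081667 = 34.828333
Sxy = Σxy − (Σx)(Σy)/n = -600.737 − (-438.7675) = -161.9695
Syy = Σy² − (Σy)²/n = 2130.6737 − 1345.50375 = 785.16995
b = Sxy/Sxx = -161.9695/34.828333 = -4.650510
SSE = Syy − b·Sxy = 785.16995 − (-4.650510)·(-161.9695) = 31.929228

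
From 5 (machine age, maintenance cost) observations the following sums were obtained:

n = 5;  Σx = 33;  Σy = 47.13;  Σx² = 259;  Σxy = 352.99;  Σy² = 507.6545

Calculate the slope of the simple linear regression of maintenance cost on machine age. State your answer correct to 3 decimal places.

1.018

Sxx = Σx² − (Σx)²/n = 259 − 217.8 = 41.2
Sxy = Σxy − (Σx)(Σy)/n = 352.99 − 311.058 = 41.932
b = Sxy/Sxx = 41.932/41.2 = 1.017767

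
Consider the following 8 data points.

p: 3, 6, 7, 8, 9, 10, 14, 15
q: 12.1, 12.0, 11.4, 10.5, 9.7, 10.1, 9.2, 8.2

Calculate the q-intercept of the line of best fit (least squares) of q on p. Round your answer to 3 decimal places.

13.341

n = 8, Σx = 72, Σy = 83.2, Σxy = 712.2, Σx² = 760
Sxx = Σx² − (Σx)²/n = 760 − 648 = 112
Sxy = Σxy − (Σx)(Σy)/n = 712.2 − 748.8 = -36.6
b = Sxy/Sxx = -36.6/112 = -0.326786
a = ȳ − b·x̄ = 10.4 − (-0.326786)·9 = 13.341071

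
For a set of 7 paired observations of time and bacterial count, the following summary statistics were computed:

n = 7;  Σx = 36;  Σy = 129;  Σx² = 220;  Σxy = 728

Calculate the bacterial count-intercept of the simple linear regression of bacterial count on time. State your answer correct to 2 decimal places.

8.90

Sxx = Σx² − (Σx)²/n = 220 − 185.142857 = 34.857143
Sxy = Σxy − (Σx)(Σy)/n = 728 − 663.428571 = 64.571429
b = Sxy/Sxx = 64.571429/34.857143 = 1.852459
a = ȳ − b·x̄ = 18.428571 − 1.852459·5.142857 = 8.901639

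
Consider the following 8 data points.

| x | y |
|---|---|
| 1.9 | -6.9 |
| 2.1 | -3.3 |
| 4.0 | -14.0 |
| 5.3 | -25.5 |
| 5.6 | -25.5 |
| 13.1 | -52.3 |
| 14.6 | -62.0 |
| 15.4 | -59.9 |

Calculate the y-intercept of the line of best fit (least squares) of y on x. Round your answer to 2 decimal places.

1.01

n = 8, Σx = 62, Σy = -249.4, Σxy = -2866.78, Σx² = 705.4
Sxx = Σx² − (Σx)²/n = 705.4 − 480.5 = 224.9
Sxy = Σxy − (Σx)(Σy)/n = -2866.78 − (-1932.85) = -933.93
b = Sxy/Sxx = -933.93/224.9 = -4.152646
a = ȳ − b·x̄ = -31.175 − (-4.152646)·7.75 = 1.008004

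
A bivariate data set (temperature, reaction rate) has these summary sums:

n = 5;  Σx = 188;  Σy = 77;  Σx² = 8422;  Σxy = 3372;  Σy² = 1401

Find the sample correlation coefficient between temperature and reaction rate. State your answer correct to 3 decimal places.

Sxx = Σx² − (Σx)²/n = 8422 − 7068.8 = 1353.2
Sxy = Σxy − (Σx)(Σy)/n = 3372 − 2895.2 = 476.8
Syy = Σy² − (Σy)²/n = 1401 − 1185.8 = 215.2
r = Sxy/√(Sxx·Syy) = 476.8/√(291208.64) = 476.8/539.637508 = 0.883556

0.884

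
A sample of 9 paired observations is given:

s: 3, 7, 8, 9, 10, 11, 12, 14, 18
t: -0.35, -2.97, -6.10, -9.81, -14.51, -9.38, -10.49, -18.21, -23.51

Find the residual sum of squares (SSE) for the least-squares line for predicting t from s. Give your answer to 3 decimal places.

n = 9, Σx = 92, Σy = -95.33, Σxy = -1211.21, Σx² = 1088, Σy² = 1435.2783
Sxx = Σx² − (Σx)²/n = 1088 − 940.444444 = 147.555556
Sxy = Σxy − (Σx)(Σy)/n = -1211.21 − (-974.484444) = -236.725556
Syy = Σy² − (Σy)²/n = 1435.2783 − 1009.756544 = 425.521756
b = Sxy/Sxx = -236.725556/147.555556 = -1.604315
SSE = Syy − b·Sxy = 425.521756 − (-1.604315)·(-236.725556) = 45.739453

45.739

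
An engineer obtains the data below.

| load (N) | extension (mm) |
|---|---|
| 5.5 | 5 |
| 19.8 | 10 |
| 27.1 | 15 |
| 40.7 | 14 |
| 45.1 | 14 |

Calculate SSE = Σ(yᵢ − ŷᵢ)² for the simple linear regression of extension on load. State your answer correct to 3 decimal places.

17.673

n = 5, Σx = 138.2, Σy = 58, Σxy = 1833.2, Σx² = 4847.2, Σy² = 742
Sxx = Σx² − (Σx)²/n = 4847.2 − 3819.848 = 1027.352
Sxy = Σxy − (Σx)(Σy)/n = 1833.2 − 1603.12 = 230.08
Syy = Σy² − (Σy)²/n = 742 − 672.8 = 69.2
b = Sxy/Sxx = 230.08/1027.352 = 0.223954
SSE = Syy − b·Sxy = 69.2 − 0.223954·230.08 = 17.672572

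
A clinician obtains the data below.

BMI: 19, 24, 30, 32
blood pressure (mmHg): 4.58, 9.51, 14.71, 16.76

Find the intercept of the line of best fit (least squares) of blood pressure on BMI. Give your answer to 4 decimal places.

n = 4, Σx = 105, Σy = 45.56, Σxy = 1292.88, Σx² = 2861
Sxx = Σx² − (Σx)²/n = 2861 − 2756.25 = 104.75
Sxy = Σxy − (Σx)(Σy)/n = 1292.88 − 1195.95 = 96.93
b = Sxy/Sxx = 96.93/104.75 = 0.925346
a = ȳ − b·x̄ = 11.39 − 0.925346·26.25 = -12.900334

-12.9003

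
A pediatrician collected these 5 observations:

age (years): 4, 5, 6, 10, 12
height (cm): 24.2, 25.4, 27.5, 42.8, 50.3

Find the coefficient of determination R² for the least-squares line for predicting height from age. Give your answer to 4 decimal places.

0.9879

n = 5, Σx = 37, Σy = 170.2, Σxy = 1420.4, Σx² = 321, Σy² = 6348.98
Sxx = Σx² − (Σx)²/n = 321 − 273.8 = 47.2
Sxy = Σxy − (Σx)(Σy)/n = 1420.4 − 1259.48 = 160.92
Syy = Σy² − (Σy)²/n = 6348.98 − 5793.608 = 555.372
R² = Sxy²/(Sxx·Syy) = (160.92)²/(47.2·555.372) = 0.987857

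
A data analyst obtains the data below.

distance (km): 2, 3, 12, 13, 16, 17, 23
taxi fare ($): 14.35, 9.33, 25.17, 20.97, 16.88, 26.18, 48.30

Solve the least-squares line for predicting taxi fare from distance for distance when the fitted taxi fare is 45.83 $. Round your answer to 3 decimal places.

n = 7, Σx = 86, Σy = 161.18, Σxy = 2457.38, Σx² = 1400
Sxx = Σx² − (Σx)²/n = 1400 − 1056.571429 = 343.428571
Sxy = Σxy − (Σx)(Σy)/n = 2457.38 − 1980.211429 = 477.168571
b = Sxy/Sxx = 477.168571/343.428571 = 1.389426
a = ȳ − b·x̄ = 23.025714 − 1.389426·12.285714 = 5.955624
Set a + b·x = 45.83: x = (45.83 − 5.955624) / 1.389426 = 28.698453

28.698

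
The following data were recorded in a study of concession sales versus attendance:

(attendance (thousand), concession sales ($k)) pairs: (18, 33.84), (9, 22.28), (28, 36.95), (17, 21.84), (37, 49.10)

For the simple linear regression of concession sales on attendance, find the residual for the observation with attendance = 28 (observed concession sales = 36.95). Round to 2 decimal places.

n = 5, Σx = 109, Σy = 164.01, Σxy = 4032.22, Σx² = 2847
Sxx = Σx² − (Σx)²/n = 2847 − 2376.2 = 470.8
Sxy = Σxy − (Σx)(Σy)/n = 4032.22 − 3575.418 = 456.802
b = Sxy/Sxx = 456.802/470.8 = 0.970268
a = ȳ − b·x̄ = 32.802 − 0.970268·21.8 = 11.650166
ŷ(28) = 11.650166 + 0.970268·28 = 38.817659
residual = y − ŷ = 36.95 − 38.817659 = -1.867659

-1.87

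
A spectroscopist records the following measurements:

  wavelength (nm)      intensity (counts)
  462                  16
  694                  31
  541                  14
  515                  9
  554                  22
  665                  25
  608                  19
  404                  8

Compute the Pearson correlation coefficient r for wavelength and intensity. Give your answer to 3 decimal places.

n = 8, Σx = 4443, Σy = 144, Σxy = 84712, Σx² = 2535007, Σy² = 3028
Sxx = Σx² − (Σx)²/n = 2535007 − 2467531.125 = 67475.875
Sxy = Σxy − (Σx)(Σy)/n = 84712 − 79974 = 4738
Syy = Σy² − (Σy)²/n = 3028 − 2592 = 436
r = Sxy/√(Sxx·Syy) = 4738/√(29419481.5) = 4738/5423.972852 = 0.873529

0.874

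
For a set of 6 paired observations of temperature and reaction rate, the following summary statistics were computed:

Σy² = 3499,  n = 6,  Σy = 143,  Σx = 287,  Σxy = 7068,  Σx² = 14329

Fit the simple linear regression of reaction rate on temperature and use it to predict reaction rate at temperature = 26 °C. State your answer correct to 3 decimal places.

Sxx = Σx² − (Σx)²/n = 14329 − 13728.166667 = 600.833333
Sxy = Σxy − (Σx)(Σy)/n = 7068 − 6840.166667 = 227.833333
b = Sxy/Sxx = 227.833333/600.833333 = 0.379196
a = ȳ − b·x̄ = 23.833333 − 0.379196·47.833333 = 5.695146
ŷ(26) = a + b·26 = 5.695146 + 0.379196·26 = 15.554230

15.554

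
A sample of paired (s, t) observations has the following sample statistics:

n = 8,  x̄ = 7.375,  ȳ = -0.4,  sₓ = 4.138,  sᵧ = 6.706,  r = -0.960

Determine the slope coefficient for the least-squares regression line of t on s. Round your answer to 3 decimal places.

-1.556

b = r · sᵧ/sₓ = -0.96 · 6.706/4.138 = -1.555766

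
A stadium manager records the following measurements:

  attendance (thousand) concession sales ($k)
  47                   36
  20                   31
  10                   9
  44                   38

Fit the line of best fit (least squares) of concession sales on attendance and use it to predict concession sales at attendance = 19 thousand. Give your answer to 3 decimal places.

21.354

n = 4, Σx = 121, Σy = 114, Σxy = 4074, Σx² = 4645
Sxx = Σx² − (Σx)²/n = 4645 − 3660.25 = 984.75
Sxy = Σxy − (Σx)(Σy)/n = 4074 − 3448.5 = 625.5
b = Sxy/Sxx = 625.5/984.75 = 0.635187
a = ȳ − b·x̄ = 28.5 − 0.635187·30.25 = 9.285605
ŷ(19) = a + b·19 = 9.285605 + 0.635187·19 = 21.354151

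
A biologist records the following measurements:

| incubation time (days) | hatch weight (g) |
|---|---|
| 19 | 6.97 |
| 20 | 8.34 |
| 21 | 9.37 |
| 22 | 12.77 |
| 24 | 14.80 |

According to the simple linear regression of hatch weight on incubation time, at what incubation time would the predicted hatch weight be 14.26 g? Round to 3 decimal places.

n = 5, Σx = 106, Σy = 52.25, Σxy = 1132.14, Σx² = 2262
Sxx = Σx² − (Σx)²/n = 2262 − 2247.2 = 14.8
Sxy = Σxy − (Σx)(Σy)/n = 1132.14 − 1107.7 = 24.44
b = Sxy/Sxx = 24.44/14.8 = 1.651351
a = ȳ − b·x̄ = 10.45 − 1.651351·21.2 = -24.558649
Set a + b·x = 14.26: x = (14.26 − (-24.558649)) / 1.651351 = 23.507201

23.507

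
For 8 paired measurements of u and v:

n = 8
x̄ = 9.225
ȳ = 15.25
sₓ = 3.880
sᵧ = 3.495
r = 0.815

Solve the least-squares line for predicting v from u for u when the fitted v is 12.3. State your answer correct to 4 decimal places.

5.2066

b = r · sᵧ/sₓ = 0.815 · 3.495/3.88 = 0.734130
a = ȳ − b·x̄ = 15.25 − 0.734130·9.225 = 8.477649
Set a + b·x = 12.3: x = (12.3 − 8.477649) / 0.734130 = 5.206639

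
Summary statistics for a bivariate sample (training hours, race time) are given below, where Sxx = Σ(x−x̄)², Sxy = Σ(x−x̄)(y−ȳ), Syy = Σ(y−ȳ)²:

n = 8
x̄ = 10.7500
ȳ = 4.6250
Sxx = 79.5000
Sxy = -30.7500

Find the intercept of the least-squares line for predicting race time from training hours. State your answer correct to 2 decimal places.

8.78

b = Sxy/Sxx = -30.75/79.5 = -0.386792
a = ȳ − b·x̄ = 4.625 − (-0.386792)·10.75 = 8.783019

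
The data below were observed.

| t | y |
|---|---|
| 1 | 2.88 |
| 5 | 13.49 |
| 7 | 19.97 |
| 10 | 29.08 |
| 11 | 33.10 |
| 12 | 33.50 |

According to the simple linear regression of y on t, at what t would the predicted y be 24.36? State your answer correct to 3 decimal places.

8.474

n = 6, Σx = 46, Σy = 132.02, Σxy = 1267.02, Σx² = 440
Sxx = Σx² − (Σx)²/n = 440 − 352.666667 = 87.333333
Sxy = Σxy − (Σx)(Σy)/n = 1267.02 − 1012.153333 = 254.866667
b = Sxy/Sxx = 254.866667/87.333333 = 2.918321
a = ȳ − b·x̄ = 22.003333 − 2.918321·7.666667 = -0.370458
Set a + b·x = 24.36: x = (24.36 − (-0.370458)) / 2.918321 = 8.474209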